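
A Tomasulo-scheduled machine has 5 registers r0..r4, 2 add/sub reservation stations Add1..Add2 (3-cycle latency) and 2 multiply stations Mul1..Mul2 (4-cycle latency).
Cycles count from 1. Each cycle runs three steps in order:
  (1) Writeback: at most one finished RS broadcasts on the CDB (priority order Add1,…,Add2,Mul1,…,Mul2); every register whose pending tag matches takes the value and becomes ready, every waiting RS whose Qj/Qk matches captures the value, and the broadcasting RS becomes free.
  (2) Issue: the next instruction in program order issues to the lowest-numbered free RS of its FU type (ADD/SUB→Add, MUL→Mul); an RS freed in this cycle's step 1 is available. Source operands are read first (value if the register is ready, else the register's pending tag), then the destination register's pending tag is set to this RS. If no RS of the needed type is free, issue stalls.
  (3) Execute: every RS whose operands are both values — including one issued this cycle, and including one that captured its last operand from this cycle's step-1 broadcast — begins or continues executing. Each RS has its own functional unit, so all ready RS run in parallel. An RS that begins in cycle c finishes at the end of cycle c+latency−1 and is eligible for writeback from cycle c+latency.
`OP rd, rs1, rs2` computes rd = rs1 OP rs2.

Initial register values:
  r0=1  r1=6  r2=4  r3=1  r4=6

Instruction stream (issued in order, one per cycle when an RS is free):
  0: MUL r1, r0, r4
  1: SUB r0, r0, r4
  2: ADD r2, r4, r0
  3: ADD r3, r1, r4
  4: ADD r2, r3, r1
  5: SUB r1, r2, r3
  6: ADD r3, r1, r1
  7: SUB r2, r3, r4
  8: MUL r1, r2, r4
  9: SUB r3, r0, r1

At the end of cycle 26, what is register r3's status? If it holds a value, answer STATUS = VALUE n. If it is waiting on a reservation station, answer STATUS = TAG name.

  c1: issue MUL r1<-Mul1  regs: r0:1,r1:Mul1,r2:4,r3:1,r4:6
  c2: issue SUB r0<-Add1  regs: r0:Add1,r1:Mul1,r2:4,r3:1,r4:6
  c3: issue ADD r2<-Add2  regs: r0:Add1,r1:Mul1,r2:Add2,r3:1,r4:6
  c4: stall  regs: r0:Add1,r1:Mul1,r2:Add2,r3:1,r4:6
  c5: CDB Add1=-5; issue ADD r3<-Add1  regs: r0:-5,r1:Mul1,r2:Add2,r3:Add1,r4:6
  c6: CDB Mul1=6; stall  regs: r0:-5,r1:6,r2:Add2,r3:Add1,r4:6
  c7: stall  regs: r0:-5,r1:6,r2:Add2,r3:Add1,r4:6
  c8: CDB Add2=1; issue ADD r2<-Add2  regs: r0:-5,r1:6,r2:Add2,r3:Add1,r4:6
  c9: CDB Add1=12; issue SUB r1<-Add1  regs: r0:-5,r1:Add1,r2:Add2,r3:12,r4:6
  c10: stall  regs: r0:-5,r1:Add1,r2:Add2,r3:12,r4:6
  c11: stall  regs: r0:-5,r1:Add1,r2:Add2,r3:12,r4:6
  c12: CDB Add2=18; issue ADD r3<-Add2  regs: r0:-5,r1:Add1,r2:18,r3:Add2,r4:6
  c13: stall  regs: r0:-5,r1:Add1,r2:18,r3:Add2,r4:6
  c14: stall  regs: r0:-5,r1:Add1,r2:18,r3:Add2,r4:6
  c15: CDB Add1=6; issue SUB r2<-Add1  regs: r0:-5,r1:6,r2:Add1,r3:Add2,r4:6
  c16: issue MUL r1<-Mul1  regs: r0:-5,r1:Mul1,r2:Add1,r3:Add2,r4:6
  c17: stall  regs: r0:-5,r1:Mul1,r2:Add1,r3:Add2,r4:6
  c18: CDB Add2=12; issue SUB r3<-Add2  regs: r0:-5,r1:Mul1,r2:Add1,r3:Add2,r4:6
  c19: -  regs: r0:-5,r1:Mul1,r2:Add1,r3:Add2,r4:6
  c20: -  regs: r0:-5,r1:Mul1,r2:Add1,r3:Add2,r4:6
  c21: CDB Add1=6  regs: r0:-5,r1:Mul1,r2:6,r3:Add2,r4:6
  c22: -  regs: r0:-5,r1:Mul1,r2:6,r3:Add2,r4:6
  c23: -  regs: r0:-5,r1:Mul1,r2:6,r3:Add2,r4:6
  c24: -  regs: r0:-5,r1:Mul1,r2:6,r3:Add2,r4:6
  c25: CDB Mul1=36  regs: r0:-5,r1:36,r2:6,r3:Add2,r4:6
  c26: -  regs: r0:-5,r1:36,r2:6,r3:Add2,r4:6

STATUS = TAG Add2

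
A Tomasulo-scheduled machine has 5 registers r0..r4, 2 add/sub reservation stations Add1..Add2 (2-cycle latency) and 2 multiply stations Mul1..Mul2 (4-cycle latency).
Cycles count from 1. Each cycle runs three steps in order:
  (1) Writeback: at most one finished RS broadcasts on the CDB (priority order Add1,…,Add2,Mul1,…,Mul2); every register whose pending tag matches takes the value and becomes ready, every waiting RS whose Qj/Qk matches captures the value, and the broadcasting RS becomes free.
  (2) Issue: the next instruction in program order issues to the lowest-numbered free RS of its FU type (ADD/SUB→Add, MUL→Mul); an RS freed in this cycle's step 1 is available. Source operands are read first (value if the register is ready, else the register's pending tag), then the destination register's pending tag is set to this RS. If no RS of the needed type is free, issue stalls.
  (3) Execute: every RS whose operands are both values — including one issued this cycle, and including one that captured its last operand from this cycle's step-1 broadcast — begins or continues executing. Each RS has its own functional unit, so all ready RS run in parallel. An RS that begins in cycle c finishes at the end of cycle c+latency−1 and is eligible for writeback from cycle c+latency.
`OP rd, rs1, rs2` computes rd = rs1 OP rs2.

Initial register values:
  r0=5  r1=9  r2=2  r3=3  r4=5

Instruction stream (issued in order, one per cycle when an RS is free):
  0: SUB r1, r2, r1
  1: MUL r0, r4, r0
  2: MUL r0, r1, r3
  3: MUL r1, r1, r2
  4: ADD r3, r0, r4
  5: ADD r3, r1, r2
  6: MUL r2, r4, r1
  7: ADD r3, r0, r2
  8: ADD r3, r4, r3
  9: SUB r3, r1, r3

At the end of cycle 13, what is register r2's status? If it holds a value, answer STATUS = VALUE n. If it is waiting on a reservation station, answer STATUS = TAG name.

STATUS = TAG Mul2

c1: issue SUB r1<-Add1 | r0:5,r1:Add1,r2:2,r3:3,r4:5
c2: issue MUL r0<-Mul1 | r0:Mul1,r1:Add1,r2:2,r3:3,r4:5
c3: CDB Add1=-7; issue MUL r0<-Mul2 | r0:Mul2,r1:-7,r2:2,r3:3,r4:5
c4: stall | r0:Mul2,r1:-7,r2:2,r3:3,r4:5
c5: stall | r0:Mul2,r1:-7,r2:2,r3:3,r4:5
c6: CDB Mul1=25; issue MUL r1<-Mul1 | r0:Mul2,r1:Mul1,r2:2,r3:3,r4:5
c7: CDB Mul2=-21; issue ADD r3<-Add1 | r0:-21,r1:Mul1,r2:2,r3:Add1,r4:5
c8: issue ADD r3<-Add2 | r0:-21,r1:Mul1,r2:2,r3:Add2,r4:5
c9: CDB Add1=-16; issue MUL r2<-Mul2 | r0:-21,r1:Mul1,r2:Mul2,r3:Add2,r4:5
c10: CDB Mul1=-14; issue ADD r3<-Add1 | r0:-21,r1:-14,r2:Mul2,r3:Add1,r4:5
c11: stall | r0:-21,r1:-14,r2:Mul2,r3:Add1,r4:5
c12: CDB Add2=-12; issue ADD r3<-Add2 | r0:-21,r1:-14,r2:Mul2,r3:Add2,r4:5
c13: stall | r0:-21,r1:-14,r2:Mul2,r3:Add2,r4:5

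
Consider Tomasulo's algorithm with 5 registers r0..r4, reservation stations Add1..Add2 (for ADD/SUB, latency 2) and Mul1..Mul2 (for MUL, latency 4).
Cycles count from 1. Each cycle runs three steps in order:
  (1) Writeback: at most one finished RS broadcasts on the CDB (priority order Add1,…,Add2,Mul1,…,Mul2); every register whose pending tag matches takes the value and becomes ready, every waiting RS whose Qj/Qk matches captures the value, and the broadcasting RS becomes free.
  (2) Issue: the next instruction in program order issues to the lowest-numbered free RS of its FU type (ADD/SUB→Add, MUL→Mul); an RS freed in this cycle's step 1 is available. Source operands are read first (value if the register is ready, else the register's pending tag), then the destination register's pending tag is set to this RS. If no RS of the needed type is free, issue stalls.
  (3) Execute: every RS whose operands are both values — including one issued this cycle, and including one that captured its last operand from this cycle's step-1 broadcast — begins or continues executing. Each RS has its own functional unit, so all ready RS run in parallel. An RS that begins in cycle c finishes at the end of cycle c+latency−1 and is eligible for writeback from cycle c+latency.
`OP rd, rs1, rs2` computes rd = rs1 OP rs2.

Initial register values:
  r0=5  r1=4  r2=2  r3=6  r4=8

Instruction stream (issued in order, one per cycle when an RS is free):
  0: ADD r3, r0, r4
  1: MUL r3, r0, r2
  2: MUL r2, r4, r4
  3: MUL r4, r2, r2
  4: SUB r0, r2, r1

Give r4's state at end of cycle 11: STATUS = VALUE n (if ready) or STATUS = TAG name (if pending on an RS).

STATUS = VALUE 4096

cycle 1: issue ADD r3<-Add1 // r0:5,r1:4,r2:2,r3:Add1,r4:8
cycle 2: issue MUL r3<-Mul1 // r0:5,r1:4,r2:2,r3:Mul1,r4:8
cycle 3: CDB Add1=13; issue MUL r2<-Mul2 // r0:5,r1:4,r2:Mul2,r3:Mul1,r4:8
cycle 4: stall // r0:5,r1:4,r2:Mul2,r3:Mul1,r4:8
cycle 5: stall // r0:5,r1:4,r2:Mul2,r3:Mul1,r4:8
cycle 6: CDB Mul1=10; issue MUL r4<-Mul1 // r0:5,r1:4,r2:Mul2,r3:10,r4:Mul1
cycle 7: CDB Mul2=64; issue SUB r0<-Add1 // r0:Add1,r1:4,r2:64,r3:10,r4:Mul1
cycle 8: - // r0:Add1,r1:4,r2:64,r3:10,r4:Mul1
cycle 9: CDB Add1=60 // r0:60,r1:4,r2:64,r3:10,r4:Mul1
cycle 10: - // r0:60,r1:4,r2:64,r3:10,r4:Mul1
cycle 11: CDB Mul1=4096 // r0:60,r1:4,r2:64,r3:10,r4:4096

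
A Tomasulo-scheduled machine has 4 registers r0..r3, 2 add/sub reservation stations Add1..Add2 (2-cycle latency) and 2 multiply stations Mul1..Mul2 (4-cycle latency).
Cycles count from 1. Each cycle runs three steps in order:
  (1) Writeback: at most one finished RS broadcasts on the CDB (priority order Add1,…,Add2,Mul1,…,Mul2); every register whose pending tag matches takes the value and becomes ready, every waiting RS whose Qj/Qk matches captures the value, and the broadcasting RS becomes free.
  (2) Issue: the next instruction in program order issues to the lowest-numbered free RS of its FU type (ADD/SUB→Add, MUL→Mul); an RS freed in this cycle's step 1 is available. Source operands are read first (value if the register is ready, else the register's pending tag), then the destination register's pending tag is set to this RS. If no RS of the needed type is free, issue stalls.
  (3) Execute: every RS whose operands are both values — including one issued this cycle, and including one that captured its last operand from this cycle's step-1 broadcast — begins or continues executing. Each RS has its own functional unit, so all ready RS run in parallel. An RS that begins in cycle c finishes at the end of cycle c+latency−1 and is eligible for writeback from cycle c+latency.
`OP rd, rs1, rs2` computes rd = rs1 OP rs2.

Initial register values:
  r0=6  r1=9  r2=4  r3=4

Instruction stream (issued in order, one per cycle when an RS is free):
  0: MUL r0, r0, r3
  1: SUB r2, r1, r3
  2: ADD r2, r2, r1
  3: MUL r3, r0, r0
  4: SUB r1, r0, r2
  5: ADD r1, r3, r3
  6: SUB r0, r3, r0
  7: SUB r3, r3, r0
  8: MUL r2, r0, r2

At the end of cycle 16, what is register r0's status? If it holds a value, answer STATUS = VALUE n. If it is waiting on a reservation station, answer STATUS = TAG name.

cycle 1: issue MUL r0<-Mul1 // r0:Mul1,r1:9,r2:4,r3:4
cycle 2: issue SUB r2<-Add1 // r0:Mul1,r1:9,r2:Add1,r3:4
cycle 3: issue ADD r2<-Add2 // r0:Mul1,r1:9,r2:Add2,r3:4
cycle 4: CDB Add1=5; issue MUL r3<-Mul2 // r0:Mul1,r1:9,r2:Add2,r3:Mul2
cycle 5: CDB Mul1=24; issue SUB r1<-Add1 // r0:24,r1:Add1,r2:Add2,r3:Mul2
cycle 6: CDB Add2=14; issue ADD r1<-Add2 // r0:24,r1:Add2,r2:14,r3:Mul2
cycle 7: stall // r0:24,r1:Add2,r2:14,r3:Mul2
cycle 8: CDB Add1=10; issue SUB r0<-Add1 // r0:Add1,r1:Add2,r2:14,r3:Mul2
cycle 9: CDB Mul2=576; stall // r0:Add1,r1:Add2,r2:14,r3:576
cycle 10: stall // r0:Add1,r1:Add2,r2:14,r3:576
cycle 11: CDB Add1=552; issue SUB r3<-Add1 // r0:552,r1:Add2,r2:14,r3:Add1
cycle 12: CDB Add2=1152; issue MUL r2<-Mul1 // r0:552,r1:1152,r2:Mul1,r3:Add1
cycle 13: CDB Add1=24 // r0:552,r1:1152,r2:Mul1,r3:24
cycle 14: - // r0:552,r1:1152,r2:Mul1,r3:24
cycle 15: - // r0:552,r1:1152,r2:Mul1,r3:24
cycle 16: CDB Mul1=7728 // r0:552,r1:1152,r2:7728,r3:24

STATUS = VALUE 552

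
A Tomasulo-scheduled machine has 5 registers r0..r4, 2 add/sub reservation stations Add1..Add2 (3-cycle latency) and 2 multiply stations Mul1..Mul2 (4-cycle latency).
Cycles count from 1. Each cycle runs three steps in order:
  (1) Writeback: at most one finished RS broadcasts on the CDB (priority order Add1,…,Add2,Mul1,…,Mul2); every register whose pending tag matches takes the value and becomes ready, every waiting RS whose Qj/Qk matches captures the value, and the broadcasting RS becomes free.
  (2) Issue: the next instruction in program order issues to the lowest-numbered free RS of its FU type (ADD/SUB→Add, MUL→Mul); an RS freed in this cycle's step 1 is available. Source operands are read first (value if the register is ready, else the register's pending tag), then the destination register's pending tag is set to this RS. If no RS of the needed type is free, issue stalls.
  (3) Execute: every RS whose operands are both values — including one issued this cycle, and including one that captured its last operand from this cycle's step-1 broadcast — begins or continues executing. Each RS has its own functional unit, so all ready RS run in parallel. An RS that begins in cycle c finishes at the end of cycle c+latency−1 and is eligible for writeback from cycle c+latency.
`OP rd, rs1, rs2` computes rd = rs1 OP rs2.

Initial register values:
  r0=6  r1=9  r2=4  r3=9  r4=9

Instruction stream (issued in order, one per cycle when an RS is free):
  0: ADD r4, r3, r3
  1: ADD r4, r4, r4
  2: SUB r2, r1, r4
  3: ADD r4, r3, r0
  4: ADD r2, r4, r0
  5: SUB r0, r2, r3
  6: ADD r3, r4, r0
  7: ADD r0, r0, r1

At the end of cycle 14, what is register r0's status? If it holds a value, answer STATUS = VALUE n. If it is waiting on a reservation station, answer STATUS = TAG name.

cycle 1: issue ADD r4<-Add1 // r0:6,r1:9,r2:4,r3:9,r4:Add1
cycle 2: issue ADD r4<-Add2 // r0:6,r1:9,r2:4,r3:9,r4:Add2
cycle 3: stall // r0:6,r1:9,r2:4,r3:9,r4:Add2
cycle 4: CDB Add1=18; issue SUB r2<-Add1 // r0:6,r1:9,r2:Add1,r3:9,r4:Add2
cycle 5: stall // r0:6,r1:9,r2:Add1,r3:9,r4:Add2
cycle 6: stall // r0:6,r1:9,r2:Add1,r3:9,r4:Add2
cycle 7: CDB Add2=36; issue ADD r4<-Add2 // r0:6,r1:9,r2:Add1,r3:9,r4:Add2
cycle 8: stall // r0:6,r1:9,r2:Add1,r3:9,r4:Add2
cycle 9: stall // r0:6,r1:9,r2:Add1,r3:9,r4:Add2
cycle 10: CDB Add1=-27; issue ADD r2<-Add1 // r0:6,r1:9,r2:Add1,r3:9,r4:Add2
cycle 11: CDB Add2=15; issue SUB r0<-Add2 // r0:Add2,r1:9,r2:Add1,r3:9,r4:15
cycle 12: stall // r0:Add2,r1:9,r2:Add1,r3:9,r4:15
cycle 13: stall // r0:Add2,r1:9,r2:Add1,r3:9,r4:15
cycle 14: CDB Add1=21; issue ADD r3<-Add1 // r0:Add2,r1:9,r2:21,r3:Add1,r4:15

STATUS = TAG Add2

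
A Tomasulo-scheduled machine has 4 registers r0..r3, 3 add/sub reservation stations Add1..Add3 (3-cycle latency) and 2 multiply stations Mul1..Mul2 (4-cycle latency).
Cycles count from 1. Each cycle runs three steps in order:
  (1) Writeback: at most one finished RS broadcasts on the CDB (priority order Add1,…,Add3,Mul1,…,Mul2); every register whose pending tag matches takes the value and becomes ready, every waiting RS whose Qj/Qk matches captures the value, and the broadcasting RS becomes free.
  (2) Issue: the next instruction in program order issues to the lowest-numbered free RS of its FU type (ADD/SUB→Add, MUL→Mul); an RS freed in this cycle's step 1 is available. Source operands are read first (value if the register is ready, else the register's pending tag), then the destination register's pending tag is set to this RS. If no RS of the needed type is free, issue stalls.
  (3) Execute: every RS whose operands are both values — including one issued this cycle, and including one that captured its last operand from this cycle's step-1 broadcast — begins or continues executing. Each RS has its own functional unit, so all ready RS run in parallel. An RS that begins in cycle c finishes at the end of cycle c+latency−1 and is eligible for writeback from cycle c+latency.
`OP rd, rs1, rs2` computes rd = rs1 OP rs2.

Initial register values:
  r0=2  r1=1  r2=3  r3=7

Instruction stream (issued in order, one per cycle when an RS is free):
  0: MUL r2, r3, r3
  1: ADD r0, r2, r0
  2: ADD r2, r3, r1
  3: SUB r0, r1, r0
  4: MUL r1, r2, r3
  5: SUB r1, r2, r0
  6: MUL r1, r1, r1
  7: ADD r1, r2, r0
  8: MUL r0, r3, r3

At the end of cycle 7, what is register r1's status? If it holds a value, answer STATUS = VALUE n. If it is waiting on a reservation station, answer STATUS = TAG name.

STATUS = TAG Mul2

cycle 1: issue MUL r2<-Mul1 // r0:2,r1:1,r2:Mul1,r3:7
cycle 2: issue ADD r0<-Add1 // r0:Add1,r1:1,r2:Mul1,r3:7
cycle 3: issue ADD r2<-Add2 // r0:Add1,r1:1,r2:Add2,r3:7
cycle 4: issue SUB r0<-Add3 // r0:Add3,r1:1,r2:Add2,r3:7
cycle 5: CDB Mul1=49; issue MUL r1<-Mul1 // r0:Add3,r1:Mul1,r2:Add2,r3:7
cycle 6: CDB Add2=8; issue SUB r1<-Add2 // r0:Add3,r1:Add2,r2:8,r3:7
cycle 7: issue MUL r1<-Mul2 // r0:Add3,r1:Mul2,r2:8,r3:7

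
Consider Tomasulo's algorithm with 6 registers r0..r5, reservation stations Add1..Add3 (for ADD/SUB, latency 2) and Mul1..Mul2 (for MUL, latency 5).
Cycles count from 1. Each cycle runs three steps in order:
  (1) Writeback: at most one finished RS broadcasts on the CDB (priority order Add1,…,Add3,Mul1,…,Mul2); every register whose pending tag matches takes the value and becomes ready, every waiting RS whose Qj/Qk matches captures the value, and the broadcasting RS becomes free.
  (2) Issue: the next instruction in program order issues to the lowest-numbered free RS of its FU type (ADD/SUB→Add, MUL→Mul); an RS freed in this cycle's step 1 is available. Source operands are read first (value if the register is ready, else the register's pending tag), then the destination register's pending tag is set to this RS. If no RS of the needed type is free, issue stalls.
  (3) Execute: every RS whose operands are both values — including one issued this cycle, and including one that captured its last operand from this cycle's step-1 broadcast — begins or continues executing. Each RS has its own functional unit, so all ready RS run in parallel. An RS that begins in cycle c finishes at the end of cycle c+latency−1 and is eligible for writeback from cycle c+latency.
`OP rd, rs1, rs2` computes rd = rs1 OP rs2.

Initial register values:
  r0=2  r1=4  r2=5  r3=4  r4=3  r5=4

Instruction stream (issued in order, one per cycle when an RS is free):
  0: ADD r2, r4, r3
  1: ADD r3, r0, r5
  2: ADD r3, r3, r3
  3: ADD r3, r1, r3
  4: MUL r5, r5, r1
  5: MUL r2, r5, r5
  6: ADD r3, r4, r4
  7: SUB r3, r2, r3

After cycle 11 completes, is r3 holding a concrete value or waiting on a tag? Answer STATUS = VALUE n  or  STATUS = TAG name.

cycle 1: issue ADD r2<-Add1 // r0:2,r1:4,r2:Add1,r3:4,r4:3,r5:4
cycle 2: issue ADD r3<-Add2 // r0:2,r1:4,r2:Add1,r3:Add2,r4:3,r5:4
cycle 3: CDB Add1=7; issue ADD r3<-Add1 // r0:2,r1:4,r2:7,r3:Add1,r4:3,r5:4
cycle 4: CDB Add2=6; issue ADD r3<-Add2 // r0:2,r1:4,r2:7,r3:Add2,r4:3,r5:4
cycle 5: issue MUL r5<-Mul1 // r0:2,r1:4,r2:7,r3:Add2,r4:3,r5:Mul1
cycle 6: CDB Add1=12; issue MUL r2<-Mul2 // r0:2,r1:4,r2:Mul2,r3:Add2,r4:3,r5:Mul1
cycle 7: issue ADD r3<-Add1 // r0:2,r1:4,r2:Mul2,r3:Add1,r4:3,r5:Mul1
cycle 8: CDB Add2=16; issue SUB r3<-Add2 // r0:2,r1:4,r2:Mul2,r3:Add2,r4:3,r5:Mul1
cycle 9: CDB Add1=6 // r0:2,r1:4,r2:Mul2,r3:Add2,r4:3,r5:Mul1
cycle 10: CDB Mul1=16 // r0:2,r1:4,r2:Mul2,r3:Add2,r4:3,r5:16
cycle 11: - // r0:2,r1:4,r2:Mul2,r3:Add2,r4:3,r5:16

STATUS = TAG Add2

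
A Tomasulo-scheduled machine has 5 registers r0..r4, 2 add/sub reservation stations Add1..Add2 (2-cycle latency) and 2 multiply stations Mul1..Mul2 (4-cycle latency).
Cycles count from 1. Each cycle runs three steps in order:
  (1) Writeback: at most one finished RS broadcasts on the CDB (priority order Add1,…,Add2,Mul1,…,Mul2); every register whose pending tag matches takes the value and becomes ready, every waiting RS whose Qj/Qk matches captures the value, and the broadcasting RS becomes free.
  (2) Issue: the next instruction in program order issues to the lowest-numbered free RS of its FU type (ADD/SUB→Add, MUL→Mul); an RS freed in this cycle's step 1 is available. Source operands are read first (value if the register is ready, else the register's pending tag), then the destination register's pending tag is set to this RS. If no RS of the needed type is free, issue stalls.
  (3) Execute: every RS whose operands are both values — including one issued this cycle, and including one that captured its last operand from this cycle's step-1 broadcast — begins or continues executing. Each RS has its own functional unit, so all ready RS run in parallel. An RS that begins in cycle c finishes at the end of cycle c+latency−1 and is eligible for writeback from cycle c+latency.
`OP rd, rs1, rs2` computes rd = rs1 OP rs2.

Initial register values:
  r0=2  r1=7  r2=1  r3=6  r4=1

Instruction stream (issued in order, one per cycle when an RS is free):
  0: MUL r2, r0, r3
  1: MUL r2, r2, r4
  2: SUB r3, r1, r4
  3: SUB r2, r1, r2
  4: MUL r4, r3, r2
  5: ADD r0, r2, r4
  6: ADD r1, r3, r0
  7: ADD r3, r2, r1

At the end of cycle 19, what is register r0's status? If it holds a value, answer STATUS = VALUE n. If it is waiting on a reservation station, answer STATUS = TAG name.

STATUS = VALUE -35

c1: issue MUL r2<-Mul1 | r0:2,r1:7,r2:Mul1,r3:6,r4:1
c2: issue MUL r2<-Mul2 | r0:2,r1:7,r2:Mul2,r3:6,r4:1
c3: issue SUB r3<-Add1 | r0:2,r1:7,r2:Mul2,r3:Add1,r4:1
c4: issue SUB r2<-Add2 | r0:2,r1:7,r2:Add2,r3:Add1,r4:1
c5: CDB Add1=6; stall | r0:2,r1:7,r2:Add2,r3:6,r4:1
c6: CDB Mul1=12; issue MUL r4<-Mul1 | r0:2,r1:7,r2:Add2,r3:6,r4:Mul1
c7: issue ADD r0<-Add1 | r0:Add1,r1:7,r2:Add2,r3:6,r4:Mul1
c8: stall | r0:Add1,r1:7,r2:Add2,r3:6,r4:Mul1
c9: stall | r0:Add1,r1:7,r2:Add2,r3:6,r4:Mul1
c10: CDB Mul2=12; stall | r0:Add1,r1:7,r2:Add2,r3:6,r4:Mul1
c11: stall | r0:Add1,r1:7,r2:Add2,r3:6,r4:Mul1
c12: CDB Add2=-5; issue ADD r1<-Add2 | r0:Add1,r1:Add2,r2:-5,r3:6,r4:Mul1
c13: stall | r0:Add1,r1:Add2,r2:-5,r3:6,r4:Mul1
c14: stall | r0:Add1,r1:Add2,r2:-5,r3:6,r4:Mul1
c15: stall | r0:Add1,r1:Add2,r2:-5,r3:6,r4:Mul1
c16: CDB Mul1=-30; stall | r0:Add1,r1:Add2,r2:-5,r3:6,r4:-30
c17: stall | r0:Add1,r1:Add2,r2:-5,r3:6,r4:-30
c18: CDB Add1=-35; issue ADD r3<-Add1 | r0:-35,r1:Add2,r2:-5,r3:Add1,r4:-30
c19: - | r0:-35,r1:Add2,r2:-5,r3:Add1,r4:-30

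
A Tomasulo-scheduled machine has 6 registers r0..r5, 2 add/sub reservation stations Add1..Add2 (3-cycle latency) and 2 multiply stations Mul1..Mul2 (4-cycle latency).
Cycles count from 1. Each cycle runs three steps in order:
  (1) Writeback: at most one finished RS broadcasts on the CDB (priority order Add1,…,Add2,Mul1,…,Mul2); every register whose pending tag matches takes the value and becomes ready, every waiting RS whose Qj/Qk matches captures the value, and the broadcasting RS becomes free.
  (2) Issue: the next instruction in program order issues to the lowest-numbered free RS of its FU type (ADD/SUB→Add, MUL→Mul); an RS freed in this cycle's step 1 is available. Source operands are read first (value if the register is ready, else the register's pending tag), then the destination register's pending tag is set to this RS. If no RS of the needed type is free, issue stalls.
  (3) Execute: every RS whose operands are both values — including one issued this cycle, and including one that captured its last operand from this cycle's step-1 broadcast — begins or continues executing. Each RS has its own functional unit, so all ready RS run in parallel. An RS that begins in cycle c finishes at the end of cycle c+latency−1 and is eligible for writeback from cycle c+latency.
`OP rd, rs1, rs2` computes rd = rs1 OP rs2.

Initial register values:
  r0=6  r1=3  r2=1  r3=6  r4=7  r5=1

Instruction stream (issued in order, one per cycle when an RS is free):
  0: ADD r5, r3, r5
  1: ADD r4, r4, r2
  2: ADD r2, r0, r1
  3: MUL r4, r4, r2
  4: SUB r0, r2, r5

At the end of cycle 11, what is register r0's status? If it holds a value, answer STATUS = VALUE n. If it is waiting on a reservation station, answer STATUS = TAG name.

cycle 1: issue ADD r5<-Add1 // r0:6,r1:3,r2:1,r3:6,r4:7,r5:Add1
cycle 2: issue ADD r4<-Add2 // r0:6,r1:3,r2:1,r3:6,r4:Add2,r5:Add1
cycle 3: stall // r0:6,r1:3,r2:1,r3:6,r4:Add2,r5:Add1
cycle 4: CDB Add1=7; issue ADD r2<-Add1 // r0:6,r1:3,r2:Add1,r3:6,r4:Add2,r5:7
cycle 5: CDB Add2=8; issue MUL r4<-Mul1 // r0:6,r1:3,r2:Add1,r3:6,r4:Mul1,r5:7
cycle 6: issue SUB r0<-Add2 // r0:Add2,r1:3,r2:Add1,r3:6,r4:Mul1,r5:7
cycle 7: CDB Add1=9 // r0:Add2,r1:3,r2:9,r3:6,r4:Mul1,r5:7
cycle 8: - // r0:Add2,r1:3,r2:9,r3:6,r4:Mul1,r5:7
cycle 9: - // r0:Add2,r1:3,r2:9,r3:6,r4:Mul1,r5:7
cycle 10: CDB Add2=2 // r0:2,r1:3,r2:9,r3:6,r4:Mul1,r5:7
cycle 11: CDB Mul1=72 // r0:2,r1:3,r2:9,r3:6,r4:72,r5:7

STATUS = VALUE 2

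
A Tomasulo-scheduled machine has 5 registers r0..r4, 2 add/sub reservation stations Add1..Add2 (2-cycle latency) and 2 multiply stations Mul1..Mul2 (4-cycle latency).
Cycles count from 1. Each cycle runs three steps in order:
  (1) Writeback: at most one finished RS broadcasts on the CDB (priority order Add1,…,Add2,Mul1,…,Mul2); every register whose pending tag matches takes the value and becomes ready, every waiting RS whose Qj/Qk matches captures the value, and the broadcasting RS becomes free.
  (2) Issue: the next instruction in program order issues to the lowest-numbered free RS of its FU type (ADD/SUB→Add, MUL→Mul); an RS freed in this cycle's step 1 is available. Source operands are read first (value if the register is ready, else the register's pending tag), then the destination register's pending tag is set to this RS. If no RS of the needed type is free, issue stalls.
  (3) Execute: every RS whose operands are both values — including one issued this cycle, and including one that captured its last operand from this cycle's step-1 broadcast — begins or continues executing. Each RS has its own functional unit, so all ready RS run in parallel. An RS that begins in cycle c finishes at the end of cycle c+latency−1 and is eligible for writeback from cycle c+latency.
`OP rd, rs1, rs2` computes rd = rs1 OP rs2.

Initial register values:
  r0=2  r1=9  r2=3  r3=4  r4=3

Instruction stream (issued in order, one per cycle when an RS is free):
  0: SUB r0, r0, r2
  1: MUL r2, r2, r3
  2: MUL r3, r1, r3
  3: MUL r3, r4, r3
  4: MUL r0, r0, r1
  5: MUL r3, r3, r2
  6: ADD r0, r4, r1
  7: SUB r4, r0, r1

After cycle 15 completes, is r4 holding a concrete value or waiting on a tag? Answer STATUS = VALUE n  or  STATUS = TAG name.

cycle 1: issue SUB r0<-Add1 // r0:Add1,r1:9,r2:3,r3:4,r4:3
cycle 2: issue MUL r2<-Mul1 // r0:Add1,r1:9,r2:Mul1,r3:4,r4:3
cycle 3: CDB Add1=-1; issue MUL r3<-Mul2 // r0:-1,r1:9,r2:Mul1,r3:Mul2,r4:3
cycle 4: stall // r0:-1,r1:9,r2:Mul1,r3:Mul2,r4:3
cycle 5: stall // r0:-1,r1:9,r2:Mul1,r3:Mul2,r4:3
cycle 6: CDB Mul1=12; issue MUL r3<-Mul1 // r0:-1,r1:9,r2:12,r3:Mul1,r4:3
cycle 7: CDB Mul2=36; issue MUL r0<-Mul2 // r0:Mul2,r1:9,r2:12,r3:Mul1,r4:3
cycle 8: stall // r0:Mul2,r1:9,r2:12,r3:Mul1,r4:3
cycle 9: stall // r0:Mul2,r1:9,r2:12,r3:Mul1,r4:3
cycle 10: stall // r0:Mul2,r1:9,r2:12,r3:Mul1,r4:3
cycle 11: CDB Mul1=108; issue MUL r3<-Mul1 // r0:Mul2,r1:9,r2:12,r3:Mul1,r4:3
cycle 12: CDB Mul2=-9; issue ADD r0<-Add1 // r0:Add1,r1:9,r2:12,r3:Mul1,r4:3
cycle 13: issue SUB r4<-Add2 // r0:Add1,r1:9,r2:12,r3:Mul1,r4:Add2
cycle 14: CDB Add1=12 // r0:12,r1:9,r2:12,r3:Mul1,r4:Add2
cycle 15: CDB Mul1=1296 // r0:12,r1:9,r2:12,r3:1296,r4:Add2

STATUS = TAG Add2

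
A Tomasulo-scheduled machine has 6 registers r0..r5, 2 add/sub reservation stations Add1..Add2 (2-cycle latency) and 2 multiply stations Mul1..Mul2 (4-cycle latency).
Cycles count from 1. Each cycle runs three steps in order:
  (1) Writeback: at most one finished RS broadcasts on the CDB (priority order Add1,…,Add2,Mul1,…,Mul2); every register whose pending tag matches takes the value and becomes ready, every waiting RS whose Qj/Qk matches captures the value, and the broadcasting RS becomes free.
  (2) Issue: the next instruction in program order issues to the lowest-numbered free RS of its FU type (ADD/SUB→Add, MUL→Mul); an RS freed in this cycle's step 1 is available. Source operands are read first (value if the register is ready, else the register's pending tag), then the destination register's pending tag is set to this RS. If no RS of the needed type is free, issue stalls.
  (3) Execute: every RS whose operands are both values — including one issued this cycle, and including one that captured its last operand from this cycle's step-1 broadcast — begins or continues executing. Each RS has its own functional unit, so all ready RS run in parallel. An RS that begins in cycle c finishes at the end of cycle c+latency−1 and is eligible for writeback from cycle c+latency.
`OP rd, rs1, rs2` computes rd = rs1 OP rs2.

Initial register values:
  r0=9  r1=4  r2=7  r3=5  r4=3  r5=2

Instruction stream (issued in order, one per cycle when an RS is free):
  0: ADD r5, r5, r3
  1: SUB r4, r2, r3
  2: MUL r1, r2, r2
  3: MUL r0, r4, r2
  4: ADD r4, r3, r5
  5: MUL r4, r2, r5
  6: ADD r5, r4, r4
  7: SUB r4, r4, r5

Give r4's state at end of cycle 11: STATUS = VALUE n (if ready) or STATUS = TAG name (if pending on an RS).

c1: issue ADD r5<-Add1 | r0:9,r1:4,r2:7,r3:5,r4:3,r5:Add1
c2: issue SUB r4<-Add2 | r0:9,r1:4,r2:7,r3:5,r4:Add2,r5:Add1
c3: CDB Add1=7; issue MUL r1<-Mul1 | r0:9,r1:Mul1,r2:7,r3:5,r4:Add2,r5:7
c4: CDB Add2=2; issue MUL r0<-Mul2 | r0:Mul2,r1:Mul1,r2:7,r3:5,r4:2,r5:7
c5: issue ADD r4<-Add1 | r0:Mul2,r1:Mul1,r2:7,r3:5,r4:Add1,r5:7
c6: stall | r0:Mul2,r1:Mul1,r2:7,r3:5,r4:Add1,r5:7
c7: CDB Add1=12; stall | r0:Mul2,r1:Mul1,r2:7,r3:5,r4:12,r5:7
c8: CDB Mul1=49; issue MUL r4<-Mul1 | r0:Mul2,r1:49,r2:7,r3:5,r4:Mul1,r5:7
c9: CDB Mul2=14; issue ADD r5<-Add1 | r0:14,r1:49,r2:7,r3:5,r4:Mul1,r5:Add1
c10: issue SUB r4<-Add2 | r0:14,r1:49,r2:7,r3:5,r4:Add2,r5:Add1
c11: - | r0:14,r1:49,r2:7,r3:5,r4:Add2,r5:Add1

STATUS = TAG Add2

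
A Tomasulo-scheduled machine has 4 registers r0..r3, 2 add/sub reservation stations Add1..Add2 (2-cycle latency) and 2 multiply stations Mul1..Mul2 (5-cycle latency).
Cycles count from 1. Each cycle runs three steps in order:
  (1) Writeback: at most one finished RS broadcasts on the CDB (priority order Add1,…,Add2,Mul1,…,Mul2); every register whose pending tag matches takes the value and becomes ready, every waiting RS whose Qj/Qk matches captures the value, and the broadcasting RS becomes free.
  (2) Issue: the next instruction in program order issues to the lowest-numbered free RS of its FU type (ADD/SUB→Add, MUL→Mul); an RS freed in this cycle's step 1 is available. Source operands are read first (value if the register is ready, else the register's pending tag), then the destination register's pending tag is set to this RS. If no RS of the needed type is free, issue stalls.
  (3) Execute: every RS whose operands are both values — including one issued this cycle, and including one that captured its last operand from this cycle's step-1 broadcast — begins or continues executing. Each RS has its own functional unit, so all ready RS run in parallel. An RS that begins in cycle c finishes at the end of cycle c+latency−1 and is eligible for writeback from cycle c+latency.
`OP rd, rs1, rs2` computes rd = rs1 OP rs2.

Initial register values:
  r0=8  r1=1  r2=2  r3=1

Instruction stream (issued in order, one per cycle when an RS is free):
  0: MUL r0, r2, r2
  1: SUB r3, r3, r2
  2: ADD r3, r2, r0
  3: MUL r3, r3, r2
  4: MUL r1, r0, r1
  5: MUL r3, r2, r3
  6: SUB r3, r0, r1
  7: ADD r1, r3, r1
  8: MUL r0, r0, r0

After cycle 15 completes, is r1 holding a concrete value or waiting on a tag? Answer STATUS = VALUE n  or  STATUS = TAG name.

cycle 1: issue MUL r0<-Mul1 // r0:Mul1,r1:1,r2:2,r3:1
cycle 2: issue SUB r3<-Add1 // r0:Mul1,r1:1,r2:2,r3:Add1
cycle 3: issue ADD r3<-Add2 // r0:Mul1,r1:1,r2:2,r3:Add2
cycle 4: CDB Add1=-1; issue MUL r3<-Mul2 // r0:Mul1,r1:1,r2:2,r3:Mul2
cycle 5: stall // r0:Mul1,r1:1,r2:2,r3:Mul2
cycle 6: CDB Mul1=4; issue MUL r1<-Mul1 // r0:4,r1:Mul1,r2:2,r3:Mul2
cycle 7: stall // r0:4,r1:Mul1,r2:2,r3:Mul2
cycle 8: CDB Add2=6; stall // r0:4,r1:Mul1,r2:2,r3:Mul2
cycle 9: stall // r0:4,r1:Mul1,r2:2,r3:Mul2
cycle 10: stall // r0:4,r1:Mul1,r2:2,r3:Mul2
cycle 11: CDB Mul1=4; issue MUL r3<-Mul1 // r0:4,r1:4,r2:2,r3:Mul1
cycle 12: issue SUB r3<-Add1 // r0:4,r1:4,r2:2,r3:Add1
cycle 13: CDB Mul2=12; issue ADD r1<-Add2 // r0:4,r1:Add2,r2:2,r3:Add1
cycle 14: CDB Add1=0; issue MUL r0<-Mul2 // r0:Mul2,r1:Add2,r2:2,r3:0
cycle 15: - // r0:Mul2,r1:Add2,r2:2,r3:0

STATUS = TAG Add2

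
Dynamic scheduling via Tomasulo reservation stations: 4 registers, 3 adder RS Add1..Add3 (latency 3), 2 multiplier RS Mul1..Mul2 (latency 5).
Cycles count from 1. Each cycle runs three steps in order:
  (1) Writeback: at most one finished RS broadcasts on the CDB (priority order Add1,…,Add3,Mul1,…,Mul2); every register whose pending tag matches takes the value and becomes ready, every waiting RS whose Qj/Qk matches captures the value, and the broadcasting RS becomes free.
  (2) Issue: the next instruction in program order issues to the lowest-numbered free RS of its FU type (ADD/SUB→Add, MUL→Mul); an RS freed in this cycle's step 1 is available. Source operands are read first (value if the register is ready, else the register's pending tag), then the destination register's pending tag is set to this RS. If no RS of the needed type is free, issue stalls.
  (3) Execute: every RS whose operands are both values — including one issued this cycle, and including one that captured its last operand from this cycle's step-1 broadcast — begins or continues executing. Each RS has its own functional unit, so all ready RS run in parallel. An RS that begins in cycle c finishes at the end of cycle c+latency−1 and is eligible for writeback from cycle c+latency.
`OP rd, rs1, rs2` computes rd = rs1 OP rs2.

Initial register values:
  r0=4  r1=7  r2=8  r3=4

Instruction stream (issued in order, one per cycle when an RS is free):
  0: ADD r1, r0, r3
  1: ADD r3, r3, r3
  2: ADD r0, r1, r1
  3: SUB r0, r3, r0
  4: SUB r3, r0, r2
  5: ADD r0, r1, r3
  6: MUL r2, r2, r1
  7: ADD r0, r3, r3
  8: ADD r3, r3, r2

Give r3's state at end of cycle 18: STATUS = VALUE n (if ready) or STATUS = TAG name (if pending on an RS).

c1: issue ADD r1<-Add1 | r0:4,r1:Add1,r2:8,r3:4
c2: issue ADD r3<-Add2 | r0:4,r1:Add1,r2:8,r3:Add2
c3: issue ADD r0<-Add3 | r0:Add3,r1:Add1,r2:8,r3:Add2
c4: CDB Add1=8; issue SUB r0<-Add1 | r0:Add1,r1:8,r2:8,r3:Add2
c5: CDB Add2=8; issue SUB r3<-Add2 | r0:Add1,r1:8,r2:8,r3:Add2
c6: stall | r0:Add1,r1:8,r2:8,r3:Add2
c7: CDB Add3=16; issue ADD r0<-Add3 | r0:Add3,r1:8,r2:8,r3:Add2
c8: issue MUL r2<-Mul1 | r0:Add3,r1:8,r2:Mul1,r3:Add2
c9: stall | r0:Add3,r1:8,r2:Mul1,r3:Add2
c10: CDB Add1=-8; issue ADD r0<-Add1 | r0:Add1,r1:8,r2:Mul1,r3:Add2
c11: stall | r0:Add1,r1:8,r2:Mul1,r3:Add2
c12: stall | r0:Add1,r1:8,r2:Mul1,r3:Add2
c13: CDB Add2=-16; issue ADD r3<-Add2 | r0:Add1,r1:8,r2:Mul1,r3:Add2
c14: CDB Mul1=64 | r0:Add1,r1:8,r2:64,r3:Add2
c15: - | r0:Add1,r1:8,r2:64,r3:Add2
c16: CDB Add1=-32 | r0:-32,r1:8,r2:64,r3:Add2
c17: CDB Add2=48 | r0:-32,r1:8,r2:64,r3:48
c18: CDB Add3=-8 | r0:-32,r1:8,r2:64,r3:48

STATUS = VALUE 48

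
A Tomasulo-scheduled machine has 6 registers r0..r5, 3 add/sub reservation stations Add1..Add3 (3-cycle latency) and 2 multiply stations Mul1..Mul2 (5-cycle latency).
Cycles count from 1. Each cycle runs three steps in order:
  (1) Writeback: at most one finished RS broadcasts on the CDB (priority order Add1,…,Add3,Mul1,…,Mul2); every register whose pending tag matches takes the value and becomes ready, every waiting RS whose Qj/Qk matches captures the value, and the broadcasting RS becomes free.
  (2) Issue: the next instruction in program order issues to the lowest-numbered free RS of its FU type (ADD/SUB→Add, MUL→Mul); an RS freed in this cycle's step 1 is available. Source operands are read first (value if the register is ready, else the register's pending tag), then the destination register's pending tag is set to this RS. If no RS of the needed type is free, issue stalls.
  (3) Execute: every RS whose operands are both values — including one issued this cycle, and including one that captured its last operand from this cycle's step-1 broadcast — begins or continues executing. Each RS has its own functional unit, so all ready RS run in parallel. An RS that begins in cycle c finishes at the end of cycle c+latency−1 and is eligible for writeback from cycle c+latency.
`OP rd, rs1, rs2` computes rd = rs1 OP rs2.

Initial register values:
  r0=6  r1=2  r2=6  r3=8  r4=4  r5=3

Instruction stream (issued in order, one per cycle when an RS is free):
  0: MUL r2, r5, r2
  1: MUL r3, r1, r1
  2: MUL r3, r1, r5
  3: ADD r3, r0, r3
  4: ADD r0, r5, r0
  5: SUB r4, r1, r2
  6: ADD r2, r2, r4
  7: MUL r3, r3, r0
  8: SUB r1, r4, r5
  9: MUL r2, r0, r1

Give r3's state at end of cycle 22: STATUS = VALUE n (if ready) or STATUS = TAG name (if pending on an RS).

STATUS = VALUE 108

  c1: issue MUL r2<-Mul1  regs: r0:6,r1:2,r2:Mul1,r3:8,r4:4,r5:3
  c2: issue MUL r3<-Mul2  regs: r0:6,r1:2,r2:Mul1,r3:Mul2,r4:4,r5:3
  c3: stall  regs: r0:6,r1:2,r2:Mul1,r3:Mul2,r4:4,r5:3
  c4: stall  regs: r0:6,r1:2,r2:Mul1,r3:Mul2,r4:4,r5:3
  c5: stall  regs: r0:6,r1:2,r2:Mul1,r3:Mul2,r4:4,r5:3
  c6: CDB Mul1=18; issue MUL r3<-Mul1  regs: r0:6,r1:2,r2:18,r3:Mul1,r4:4,r5:3
  c7: CDB Mul2=4; issue ADD r3<-Add1  regs: r0:6,r1:2,r2:18,r3:Add1,r4:4,r5:3
  c8: issue ADD r0<-Add2  regs: r0:Add2,r1:2,r2:18,r3:Add1,r4:4,r5:3
  c9: issue SUB r4<-Add3  regs: r0:Add2,r1:2,r2:18,r3:Add1,r4:Add3,r5:3
  c10: stall  regs: r0:Add2,r1:2,r2:18,r3:Add1,r4:Add3,r5:3
  c11: CDB Add2=9; issue ADD r2<-Add2  regs: r0:9,r1:2,r2:Add2,r3:Add1,r4:Add3,r5:3
  c12: CDB Add3=-16; issue MUL r3<-Mul2  regs: r0:9,r1:2,r2:Add2,r3:Mul2,r4:-16,r5:3
  c13: CDB Mul1=6; issue SUB r1<-Add3  regs: r0:9,r1:Add3,r2:Add2,r3:Mul2,r4:-16,r5:3
  c14: issue MUL r2<-Mul1  regs: r0:9,r1:Add3,r2:Mul1,r3:Mul2,r4:-16,r5:3
  c15: CDB Add2=2  regs: r0:9,r1:Add3,r2:Mul1,r3:Mul2,r4:-16,r5:3
  c16: CDB Add1=12  regs: r0:9,r1:Add3,r2:Mul1,r3:Mul2,r4:-16,r5:3
  c17: CDB Add3=-19  regs: r0:9,r1:-19,r2:Mul1,r3:Mul2,r4:-16,r5:3
  c18: -  regs: r0:9,r1:-19,r2:Mul1,r3:Mul2,r4:-16,r5:3
  c19: -  regs: r0:9,r1:-19,r2:Mul1,r3:Mul2,r4:-16,r5:3
  c20: -  regs: r0:9,r1:-19,r2:Mul1,r3:Mul2,r4:-16,r5:3
  c21: CDB Mul2=108  regs: r0:9,r1:-19,r2:Mul1,r3:108,r4:-16,r5:3
  c22: CDB Mul1=-171  regs: r0:9,r1:-19,r2:-171,r3:108,r4:-16,r5:3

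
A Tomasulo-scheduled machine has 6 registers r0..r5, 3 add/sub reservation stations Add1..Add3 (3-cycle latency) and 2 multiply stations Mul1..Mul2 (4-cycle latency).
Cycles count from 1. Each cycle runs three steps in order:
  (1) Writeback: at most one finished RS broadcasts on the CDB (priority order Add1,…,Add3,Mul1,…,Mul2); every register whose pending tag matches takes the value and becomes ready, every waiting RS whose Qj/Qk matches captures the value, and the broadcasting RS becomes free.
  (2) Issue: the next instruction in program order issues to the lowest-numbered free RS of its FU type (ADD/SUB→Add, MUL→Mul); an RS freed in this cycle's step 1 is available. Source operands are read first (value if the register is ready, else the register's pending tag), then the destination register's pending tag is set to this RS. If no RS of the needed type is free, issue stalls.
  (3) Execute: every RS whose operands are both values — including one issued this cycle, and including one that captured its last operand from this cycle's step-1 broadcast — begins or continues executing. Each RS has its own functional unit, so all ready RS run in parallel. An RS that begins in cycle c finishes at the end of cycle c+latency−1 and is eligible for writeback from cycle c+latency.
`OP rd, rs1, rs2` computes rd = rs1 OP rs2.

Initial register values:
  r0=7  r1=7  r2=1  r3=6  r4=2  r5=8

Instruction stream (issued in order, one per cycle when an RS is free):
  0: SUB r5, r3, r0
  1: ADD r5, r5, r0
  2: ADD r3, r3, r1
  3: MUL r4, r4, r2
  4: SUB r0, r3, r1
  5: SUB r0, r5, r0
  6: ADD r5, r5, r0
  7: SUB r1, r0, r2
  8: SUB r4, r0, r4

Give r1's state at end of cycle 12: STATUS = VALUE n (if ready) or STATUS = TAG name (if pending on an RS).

STATUS = TAG Add1

  c1: issue SUB r5<-Add1  regs: r0:7,r1:7,r2:1,r3:6,r4:2,r5:Add1
  c2: issue ADD r5<-Add2  regs: r0:7,r1:7,r2:1,r3:6,r4:2,r5:Add2
  c3: issue ADD r3<-Add3  regs: r0:7,r1:7,r2:1,r3:Add3,r4:2,r5:Add2
  c4: CDB Add1=-1; issue MUL r4<-Mul1  regs: r0:7,r1:7,r2:1,r3:Add3,r4:Mul1,r5:Add2
  c5: issue SUB r0<-Add1  regs: r0:Add1,r1:7,r2:1,r3:Add3,r4:Mul1,r5:Add2
  c6: CDB Add3=13; issue SUB r0<-Add3  regs: r0:Add3,r1:7,r2:1,r3:13,r4:Mul1,r5:Add2
  c7: CDB Add2=6; issue ADD r5<-Add2  regs: r0:Add3,r1:7,r2:1,r3:13,r4:Mul1,r5:Add2
  c8: CDB Mul1=2; stall  regs: r0:Add3,r1:7,r2:1,r3:13,r4:2,r5:Add2
  c9: CDB Add1=6; issue SUB r1<-Add1  regs: r0:Add3,r1:Add1,r2:1,r3:13,r4:2,r5:Add2
  c10: stall  regs: r0:Add3,r1:Add1,r2:1,r3:13,r4:2,r5:Add2
  c11: stall  regs: r0:Add3,r1:Add1,r2:1,r3:13,r4:2,r5:Add2
  c12: CDB Add3=0; issue SUB r4<-Add3  regs: r0:0,r1:Add1,r2:1,r3:13,r4:Add3,r5:Add2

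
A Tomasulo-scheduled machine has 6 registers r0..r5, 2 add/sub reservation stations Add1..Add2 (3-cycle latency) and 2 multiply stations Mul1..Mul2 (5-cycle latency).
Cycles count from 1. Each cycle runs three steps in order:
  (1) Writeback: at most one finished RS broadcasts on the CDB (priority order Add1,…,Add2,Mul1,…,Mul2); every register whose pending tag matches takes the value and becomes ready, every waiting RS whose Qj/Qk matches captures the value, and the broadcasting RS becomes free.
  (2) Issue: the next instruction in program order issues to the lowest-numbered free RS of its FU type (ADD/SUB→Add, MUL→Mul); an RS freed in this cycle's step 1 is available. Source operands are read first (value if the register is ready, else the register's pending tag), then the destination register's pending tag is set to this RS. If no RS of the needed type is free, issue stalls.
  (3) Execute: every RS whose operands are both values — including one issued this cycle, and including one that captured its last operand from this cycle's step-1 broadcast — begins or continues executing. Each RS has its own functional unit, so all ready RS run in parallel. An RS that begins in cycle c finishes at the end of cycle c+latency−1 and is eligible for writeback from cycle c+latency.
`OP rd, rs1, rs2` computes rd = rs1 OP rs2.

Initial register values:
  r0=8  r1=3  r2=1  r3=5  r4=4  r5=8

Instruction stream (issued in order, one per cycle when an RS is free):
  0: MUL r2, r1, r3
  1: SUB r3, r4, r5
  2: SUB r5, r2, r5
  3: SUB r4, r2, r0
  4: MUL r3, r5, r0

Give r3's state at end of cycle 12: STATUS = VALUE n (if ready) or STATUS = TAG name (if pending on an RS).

cycle 1: issue MUL r2<-Mul1 // r0:8,r1:3,r2:Mul1,r3:5,r4:4,r5:8
cycle 2: issue SUB r3<-Add1 // r0:8,r1:3,r2:Mul1,r3:Add1,r4:4,r5:8
cycle 3: issue SUB r5<-Add2 // r0:8,r1:3,r2:Mul1,r3:Add1,r4:4,r5:Add2
cycle 4: stall // r0:8,r1:3,r2:Mul1,r3:Add1,r4:4,r5:Add2
cycle 5: CDB Add1=-4; issue SUB r4<-Add1 // r0:8,r1:3,r2:Mul1,r3:-4,r4:Add1,r5:Add2
cycle 6: CDB Mul1=15; issue MUL r3<-Mul1 // r0:8,r1:3,r2:15,r3:Mul1,r4:Add1,r5:Add2
cycle 7: - // r0:8,r1:3,r2:15,r3:Mul1,r4:Add1,r5:Add2
cycle 8: - // r0:8,r1:3,r2:15,r3:Mul1,r4:Add1,r5:Add2
cycle 9: CDB Add1=7 // r0:8,r1:3,r2:15,r3:Mul1,r4:7,r5:Add2
cycle 10: CDB Add2=7 // r0:8,r1:3,r2:15,r3:Mul1,r4:7,r5:7
cycle 11: - // r0:8,r1:3,r2:15,r3:Mul1,r4:7,r5:7
cycle 12: - // r0:8,r1:3,r2:15,r3:Mul1,r4:7,r5:7

STATUS = TAG Mul1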